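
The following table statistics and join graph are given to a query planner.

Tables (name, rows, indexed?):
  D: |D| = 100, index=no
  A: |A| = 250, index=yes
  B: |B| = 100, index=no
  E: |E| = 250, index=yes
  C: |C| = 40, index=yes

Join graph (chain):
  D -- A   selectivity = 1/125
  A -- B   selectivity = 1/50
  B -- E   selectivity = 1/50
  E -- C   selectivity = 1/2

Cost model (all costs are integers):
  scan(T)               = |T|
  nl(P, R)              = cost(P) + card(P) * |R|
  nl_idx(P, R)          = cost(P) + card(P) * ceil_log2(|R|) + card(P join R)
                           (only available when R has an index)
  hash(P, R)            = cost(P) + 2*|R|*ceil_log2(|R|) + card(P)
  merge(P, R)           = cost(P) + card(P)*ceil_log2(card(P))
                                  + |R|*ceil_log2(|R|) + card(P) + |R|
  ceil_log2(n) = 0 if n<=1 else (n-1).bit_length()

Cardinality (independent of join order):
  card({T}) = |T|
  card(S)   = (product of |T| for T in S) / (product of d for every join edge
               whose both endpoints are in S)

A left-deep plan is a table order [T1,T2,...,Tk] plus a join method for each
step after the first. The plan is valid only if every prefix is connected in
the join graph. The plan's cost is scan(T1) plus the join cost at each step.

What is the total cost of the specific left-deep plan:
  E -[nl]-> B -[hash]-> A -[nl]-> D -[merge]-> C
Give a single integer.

step 1: scan E: cost=250, card=250
step 2: join B via nl
    card(P join B) = 250*100/(50) = 500
    cost = 250 + 250*100 = 25250
step 3: join A via hash
    card(P join A) = 500*250/(50) = 2500
    cost = 25250 + 2*250*8 + 500 = 29750
step 4: join D via nl
    card(P join D) = 2500*100/(125) = 2000
    cost = 29750 + 2500*100 = 279750
step 5: join C via merge
    card(P join C) = 2000*40/(2) = 40000
    cost = 279750 + 2000*11 + 40*6 + 2000 + 40 = 304030

304030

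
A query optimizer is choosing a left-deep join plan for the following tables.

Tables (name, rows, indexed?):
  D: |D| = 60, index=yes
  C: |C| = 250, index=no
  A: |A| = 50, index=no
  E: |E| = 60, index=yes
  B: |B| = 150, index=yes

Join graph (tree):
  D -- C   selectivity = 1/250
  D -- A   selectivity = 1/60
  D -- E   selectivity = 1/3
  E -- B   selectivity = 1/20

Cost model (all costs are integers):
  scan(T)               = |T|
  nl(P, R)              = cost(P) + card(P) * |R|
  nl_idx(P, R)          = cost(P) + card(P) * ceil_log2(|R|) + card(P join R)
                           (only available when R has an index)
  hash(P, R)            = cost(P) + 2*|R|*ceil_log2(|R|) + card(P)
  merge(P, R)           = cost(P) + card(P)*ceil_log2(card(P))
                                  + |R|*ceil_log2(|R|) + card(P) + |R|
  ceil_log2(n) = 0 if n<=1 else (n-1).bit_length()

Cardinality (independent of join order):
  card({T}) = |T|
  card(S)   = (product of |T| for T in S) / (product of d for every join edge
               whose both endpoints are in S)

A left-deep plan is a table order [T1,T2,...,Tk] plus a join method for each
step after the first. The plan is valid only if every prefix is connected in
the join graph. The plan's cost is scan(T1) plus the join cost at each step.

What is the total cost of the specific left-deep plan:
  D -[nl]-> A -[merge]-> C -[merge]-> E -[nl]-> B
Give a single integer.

step 1: scan D: cost=60, card=60
step 2: join A via nl
    card(P join A) = 60*50/(60) = 50
    cost = 60 + 60*50 = 3060
step 3: join C via merge
    card(P join C) = 50*250/(250) = 50
    cost = 3060 + 50*6 + 250*8 + 50 + 250 = 5660
step 4: join E via merge
    card(P join E) = 50*60/(3) = 1000
    cost = 5660 + 50*6 + 60*6 + 50 + 60 = 6430
step 5: join B via nl
    card(P join B) = 1000*150/(20) = 7500
    cost = 6430 + 1000*150 = 156430

156430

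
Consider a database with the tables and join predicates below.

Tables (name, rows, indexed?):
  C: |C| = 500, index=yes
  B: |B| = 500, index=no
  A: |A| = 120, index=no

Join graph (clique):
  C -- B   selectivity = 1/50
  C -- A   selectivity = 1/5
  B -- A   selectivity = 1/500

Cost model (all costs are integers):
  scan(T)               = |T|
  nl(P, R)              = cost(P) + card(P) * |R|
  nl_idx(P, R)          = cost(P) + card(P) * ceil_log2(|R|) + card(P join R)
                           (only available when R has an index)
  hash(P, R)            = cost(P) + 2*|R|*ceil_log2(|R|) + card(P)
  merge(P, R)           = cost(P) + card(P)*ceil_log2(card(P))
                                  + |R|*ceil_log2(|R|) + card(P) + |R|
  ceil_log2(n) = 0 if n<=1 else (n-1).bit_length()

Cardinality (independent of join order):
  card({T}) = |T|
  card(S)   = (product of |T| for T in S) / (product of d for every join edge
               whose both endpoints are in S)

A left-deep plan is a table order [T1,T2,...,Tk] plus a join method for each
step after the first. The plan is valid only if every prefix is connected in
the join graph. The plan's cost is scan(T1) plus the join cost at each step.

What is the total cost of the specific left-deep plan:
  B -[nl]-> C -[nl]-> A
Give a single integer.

850500

step 1: scan B: cost=500, card=500
step 2: join C via nl
    card(P join C) = 500*500/(50) = 5000
    cost = 500 + 500*500 = 250500
step 3: join A via nl
    card(P join A) = 5000*120/(5*500) = 240
    cost = 250500 + 5000*120 = 850500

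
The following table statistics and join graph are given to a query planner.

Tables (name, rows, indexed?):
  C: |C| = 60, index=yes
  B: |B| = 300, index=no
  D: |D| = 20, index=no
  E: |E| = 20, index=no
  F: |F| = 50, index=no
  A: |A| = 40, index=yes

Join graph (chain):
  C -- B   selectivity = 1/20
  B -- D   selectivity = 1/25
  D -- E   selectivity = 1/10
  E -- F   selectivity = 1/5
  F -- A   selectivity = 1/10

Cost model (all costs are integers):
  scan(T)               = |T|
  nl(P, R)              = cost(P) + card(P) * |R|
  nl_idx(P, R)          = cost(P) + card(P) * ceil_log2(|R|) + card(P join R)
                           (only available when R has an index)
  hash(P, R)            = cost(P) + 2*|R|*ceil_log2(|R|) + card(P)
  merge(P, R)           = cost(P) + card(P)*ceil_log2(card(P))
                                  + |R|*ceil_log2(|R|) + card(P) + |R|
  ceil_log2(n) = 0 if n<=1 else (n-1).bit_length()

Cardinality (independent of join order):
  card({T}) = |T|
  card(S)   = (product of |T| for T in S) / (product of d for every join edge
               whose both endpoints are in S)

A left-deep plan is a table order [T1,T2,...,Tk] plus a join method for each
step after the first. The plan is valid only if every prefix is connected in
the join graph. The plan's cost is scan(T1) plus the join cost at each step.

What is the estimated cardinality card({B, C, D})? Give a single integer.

Tables in S: B(300), C(60), D(20)
Edges inside S: C-B(d=20), B-D(d=25)
numerator = 300 * 60 * 20 = 360000
denominator = 20 * 25 = 500
card(S) = 360000 / 500 = 720

720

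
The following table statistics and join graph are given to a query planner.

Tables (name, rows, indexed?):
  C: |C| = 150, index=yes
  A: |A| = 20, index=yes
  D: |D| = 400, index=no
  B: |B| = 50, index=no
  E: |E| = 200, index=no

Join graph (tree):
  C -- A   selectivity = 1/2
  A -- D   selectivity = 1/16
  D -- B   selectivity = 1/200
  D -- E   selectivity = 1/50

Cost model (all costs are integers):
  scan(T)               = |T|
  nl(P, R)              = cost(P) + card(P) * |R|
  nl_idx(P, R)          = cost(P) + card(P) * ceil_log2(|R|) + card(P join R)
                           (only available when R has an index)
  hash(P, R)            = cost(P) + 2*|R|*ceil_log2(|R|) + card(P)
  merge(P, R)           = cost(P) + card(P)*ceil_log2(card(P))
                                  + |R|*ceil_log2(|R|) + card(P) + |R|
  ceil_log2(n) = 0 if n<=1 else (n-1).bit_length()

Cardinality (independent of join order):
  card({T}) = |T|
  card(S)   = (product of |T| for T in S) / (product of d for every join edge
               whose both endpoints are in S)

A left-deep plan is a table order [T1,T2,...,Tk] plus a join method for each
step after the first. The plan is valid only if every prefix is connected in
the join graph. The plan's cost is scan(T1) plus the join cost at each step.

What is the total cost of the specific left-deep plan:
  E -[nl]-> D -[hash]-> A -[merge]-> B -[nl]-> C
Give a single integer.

181350

step 1: scan E: cost=200, card=200
step 2: join D via nl
    card(P join D) = 200*400/(50) = 1600
    cost = 200 + 200*400 = 80200
step 3: join A via hash
    card(P join A) = 1600*20/(16) = 2000
    cost = 80200 + 2*20*5 + 1600 = 82000
step 4: join B via merge
    card(P join B) = 2000*50/(200) = 500
    cost = 82000 + 2000*11 + 50*6 + 2000 + 50 = 106350
step 5: join C via nl
    card(P join C) = 500*150/(2) = 37500
    cost = 106350 + 500*150 = 181350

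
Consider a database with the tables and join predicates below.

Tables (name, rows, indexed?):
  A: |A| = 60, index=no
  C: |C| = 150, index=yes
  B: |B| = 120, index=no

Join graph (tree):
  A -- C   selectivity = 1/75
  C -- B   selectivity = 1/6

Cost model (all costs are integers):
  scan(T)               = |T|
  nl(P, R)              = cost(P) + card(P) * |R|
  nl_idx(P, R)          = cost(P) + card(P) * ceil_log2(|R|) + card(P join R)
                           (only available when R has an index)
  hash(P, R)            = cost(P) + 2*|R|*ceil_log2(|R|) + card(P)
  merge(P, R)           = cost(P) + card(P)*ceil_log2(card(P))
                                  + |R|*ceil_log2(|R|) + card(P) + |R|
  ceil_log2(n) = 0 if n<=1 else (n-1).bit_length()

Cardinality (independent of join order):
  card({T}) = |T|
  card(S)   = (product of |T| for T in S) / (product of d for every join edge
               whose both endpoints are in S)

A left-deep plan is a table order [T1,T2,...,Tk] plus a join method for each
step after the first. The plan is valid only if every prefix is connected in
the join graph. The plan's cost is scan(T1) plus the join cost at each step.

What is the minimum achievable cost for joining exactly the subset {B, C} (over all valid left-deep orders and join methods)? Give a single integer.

1980

Selinger DP over subsets of {B,C}:
  {C}: scan cost=150, card=150
  {B}: scan cost=120, card=120
  {BC}: card=3000; try (B,hash)→1980, (C,merge)→2430, (B,merge)→2460, (C,hash)→2640, (C,nl_idx)→4080, (C,nl)→18120 …(+1); best=1980 via (B,hash)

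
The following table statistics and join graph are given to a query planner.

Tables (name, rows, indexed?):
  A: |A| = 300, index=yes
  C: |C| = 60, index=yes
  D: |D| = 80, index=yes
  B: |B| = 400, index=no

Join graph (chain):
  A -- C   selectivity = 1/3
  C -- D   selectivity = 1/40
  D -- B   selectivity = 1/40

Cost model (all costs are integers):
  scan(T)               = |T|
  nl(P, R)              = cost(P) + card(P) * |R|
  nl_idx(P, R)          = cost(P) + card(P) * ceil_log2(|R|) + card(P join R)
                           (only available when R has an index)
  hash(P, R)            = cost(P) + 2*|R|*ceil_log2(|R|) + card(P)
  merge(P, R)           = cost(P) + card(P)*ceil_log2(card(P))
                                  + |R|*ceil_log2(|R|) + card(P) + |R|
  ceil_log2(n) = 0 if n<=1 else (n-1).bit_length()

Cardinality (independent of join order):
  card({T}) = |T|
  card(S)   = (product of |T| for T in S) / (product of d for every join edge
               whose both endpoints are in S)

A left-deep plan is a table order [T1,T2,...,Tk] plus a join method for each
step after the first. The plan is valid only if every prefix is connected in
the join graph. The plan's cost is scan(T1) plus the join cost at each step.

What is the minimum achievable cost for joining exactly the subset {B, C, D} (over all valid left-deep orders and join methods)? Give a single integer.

3440

Selinger DP over subsets of {B,C,D}:
  {C}: scan cost=60, card=60
  {D}: scan cost=80, card=80
  {B}: scan cost=400, card=400
  {CD}: card=120; try (D,nl_idx)→600, (C,nl_idx)→680, (C,hash)→880, (D,merge)→1120, (C,merge)→1140, (D,hash)→1240 …(+2); best=600 via (D,nl_idx)
  {BD}: card=800; try (D,hash)→1920, (D,nl_idx)→4000, (B,merge)→4720, (D,merge)→5040, (B,hash)→7360, (B,nl)→32080 …(+1); best=1920 via (D,hash)
  {BCD}: card=1200; try (C,hash)→3440, (B,merge)→5560, (C,nl_idx)→7920, (B,hash)→7920, (C,merge)→11140, (B,nl)→48600 …(+1); best=3440 via (C,hash)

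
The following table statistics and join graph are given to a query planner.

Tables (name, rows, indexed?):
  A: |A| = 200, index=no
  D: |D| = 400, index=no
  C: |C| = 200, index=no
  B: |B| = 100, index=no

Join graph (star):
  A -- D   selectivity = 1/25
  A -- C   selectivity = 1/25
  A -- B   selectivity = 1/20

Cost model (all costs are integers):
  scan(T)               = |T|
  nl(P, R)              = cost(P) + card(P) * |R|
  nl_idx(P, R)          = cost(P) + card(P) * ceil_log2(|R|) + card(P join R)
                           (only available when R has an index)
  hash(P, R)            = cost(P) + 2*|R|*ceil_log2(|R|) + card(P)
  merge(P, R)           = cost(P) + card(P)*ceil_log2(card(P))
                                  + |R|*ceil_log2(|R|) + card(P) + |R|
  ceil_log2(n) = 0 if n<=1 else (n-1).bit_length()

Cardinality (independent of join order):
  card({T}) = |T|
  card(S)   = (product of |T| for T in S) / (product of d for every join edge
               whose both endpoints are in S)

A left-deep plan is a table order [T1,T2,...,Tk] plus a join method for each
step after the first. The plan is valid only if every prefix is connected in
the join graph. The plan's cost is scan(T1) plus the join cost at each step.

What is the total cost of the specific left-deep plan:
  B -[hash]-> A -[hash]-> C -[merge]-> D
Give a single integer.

step 1: scan B: cost=100, card=100
step 2: join A via hash
    card(P join A) = 100*200/(20) = 1000
    cost = 100 + 2*200*8 + 100 = 3400
step 3: join C via hash
    card(P join C) = 1000*200/(25) = 8000
    cost = 3400 + 2*200*8 + 1000 = 7600
step 4: join D via merge
    card(P join D) = 8000*400/(25) = 128000
    cost = 7600 + 8000*13 + 400*9 + 8000 + 400 = 123600

123600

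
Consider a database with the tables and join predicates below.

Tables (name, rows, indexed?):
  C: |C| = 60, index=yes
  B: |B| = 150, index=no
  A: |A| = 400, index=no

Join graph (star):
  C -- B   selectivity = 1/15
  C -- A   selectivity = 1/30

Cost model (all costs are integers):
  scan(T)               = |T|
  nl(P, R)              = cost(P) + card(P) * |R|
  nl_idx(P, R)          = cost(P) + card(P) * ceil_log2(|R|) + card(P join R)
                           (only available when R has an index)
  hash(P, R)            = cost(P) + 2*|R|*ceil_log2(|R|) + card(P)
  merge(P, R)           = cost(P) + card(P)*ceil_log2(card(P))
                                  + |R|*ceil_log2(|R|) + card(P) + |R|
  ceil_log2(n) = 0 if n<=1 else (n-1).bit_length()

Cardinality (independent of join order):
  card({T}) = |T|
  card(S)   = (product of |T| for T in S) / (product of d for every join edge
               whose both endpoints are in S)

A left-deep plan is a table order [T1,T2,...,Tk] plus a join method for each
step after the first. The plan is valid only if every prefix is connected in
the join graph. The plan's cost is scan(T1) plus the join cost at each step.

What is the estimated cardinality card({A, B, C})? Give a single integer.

Tables in S: A(400), B(150), C(60)
Edges inside S: C-B(d=15), C-A(d=30)
numerator = 400 * 150 * 60 = 3600000
denominator = 15 * 30 = 450
card(S) = 3600000 / 450 = 8000

8000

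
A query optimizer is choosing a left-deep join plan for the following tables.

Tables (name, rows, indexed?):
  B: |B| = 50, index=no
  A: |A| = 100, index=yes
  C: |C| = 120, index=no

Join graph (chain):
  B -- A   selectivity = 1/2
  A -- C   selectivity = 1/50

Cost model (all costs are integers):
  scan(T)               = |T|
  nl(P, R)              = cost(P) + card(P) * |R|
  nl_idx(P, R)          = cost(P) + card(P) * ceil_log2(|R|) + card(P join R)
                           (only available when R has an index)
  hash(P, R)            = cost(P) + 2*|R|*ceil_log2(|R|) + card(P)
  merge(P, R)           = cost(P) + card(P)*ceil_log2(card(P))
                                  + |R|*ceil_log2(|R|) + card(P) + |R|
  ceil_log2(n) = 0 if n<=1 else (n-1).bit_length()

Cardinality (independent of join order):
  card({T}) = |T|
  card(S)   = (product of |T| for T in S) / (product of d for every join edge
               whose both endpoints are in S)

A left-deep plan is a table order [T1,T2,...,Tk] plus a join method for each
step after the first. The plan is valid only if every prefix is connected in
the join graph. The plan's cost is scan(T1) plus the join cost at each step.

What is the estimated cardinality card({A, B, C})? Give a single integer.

Tables in S: A(100), B(50), C(120)
Edges inside S: B-A(d=2), A-C(d=50)
numerator = 100 * 50 * 120 = 600000
denominator = 2 * 50 = 100
card(S) = 600000 / 100 = 6000

6000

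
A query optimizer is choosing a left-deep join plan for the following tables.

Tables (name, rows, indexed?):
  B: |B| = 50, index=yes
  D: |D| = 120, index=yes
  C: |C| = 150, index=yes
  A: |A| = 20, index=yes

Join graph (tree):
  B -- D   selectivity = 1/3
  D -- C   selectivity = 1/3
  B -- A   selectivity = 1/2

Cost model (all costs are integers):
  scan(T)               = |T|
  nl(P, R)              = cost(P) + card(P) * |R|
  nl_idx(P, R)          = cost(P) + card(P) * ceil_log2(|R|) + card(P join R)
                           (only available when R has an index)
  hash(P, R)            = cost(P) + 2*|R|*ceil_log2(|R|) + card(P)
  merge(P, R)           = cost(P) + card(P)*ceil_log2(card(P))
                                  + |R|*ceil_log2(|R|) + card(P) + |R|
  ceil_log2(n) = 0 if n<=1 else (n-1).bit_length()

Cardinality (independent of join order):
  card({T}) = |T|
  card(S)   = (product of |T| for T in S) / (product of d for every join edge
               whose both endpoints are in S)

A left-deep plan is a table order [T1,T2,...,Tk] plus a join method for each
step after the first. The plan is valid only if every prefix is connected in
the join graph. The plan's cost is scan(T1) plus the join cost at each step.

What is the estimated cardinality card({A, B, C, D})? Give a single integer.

1000000

Tables in S: A(20), B(50), C(150), D(120)
Edges inside S: B-D(d=3), D-C(d=3), B-A(d=2)
numerator = 20 * 50 * 150 * 120 = 18000000
denominator = 3 * 3 * 2 = 18
card(S) = 18000000 / 18 = 1000000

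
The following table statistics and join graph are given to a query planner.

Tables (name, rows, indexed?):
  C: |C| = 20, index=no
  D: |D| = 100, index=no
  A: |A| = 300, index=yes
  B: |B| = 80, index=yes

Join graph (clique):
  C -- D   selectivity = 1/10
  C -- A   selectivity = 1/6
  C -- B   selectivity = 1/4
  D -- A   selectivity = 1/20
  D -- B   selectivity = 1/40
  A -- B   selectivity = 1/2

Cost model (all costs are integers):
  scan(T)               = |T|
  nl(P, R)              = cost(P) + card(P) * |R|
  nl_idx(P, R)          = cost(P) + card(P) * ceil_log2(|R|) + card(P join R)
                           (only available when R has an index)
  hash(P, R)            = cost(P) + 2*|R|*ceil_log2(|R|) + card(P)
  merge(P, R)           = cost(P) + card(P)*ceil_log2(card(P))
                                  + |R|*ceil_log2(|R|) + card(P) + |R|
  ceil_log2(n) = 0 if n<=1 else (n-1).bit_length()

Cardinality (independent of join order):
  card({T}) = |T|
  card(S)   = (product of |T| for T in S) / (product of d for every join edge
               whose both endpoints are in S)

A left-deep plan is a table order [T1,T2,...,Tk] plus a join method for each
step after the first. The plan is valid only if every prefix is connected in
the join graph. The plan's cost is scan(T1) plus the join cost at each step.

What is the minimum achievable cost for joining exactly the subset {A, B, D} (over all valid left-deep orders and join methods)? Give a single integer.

Selinger DP over subsets of {A,B,D}:
  {D}: scan cost=100, card=100
  {A}: scan cost=300, card=300
  {B}: scan cost=80, card=80
  {AD}: card=1500; try (D,hash)→2000, (A,nl_idx)→2500, (A,merge)→3900, (D,merge)→4100, (A,hash)→5600, (A,nl)→30100 …(+1); best=2000 via (D,hash)
  {BD}: card=200; try (B,nl_idx)→1000, (B,hash)→1320, (D,merge)→1520, (B,merge)→1540, (D,hash)→1560, (D,nl)→8080 …(+1); best=1000 via (B,nl_idx)
  {AB}: card=12000; try (B,hash)→1720, (A,merge)→3720, (B,merge)→3940, (A,hash)→5560, (A,nl_idx)→12800, (B,nl_idx)→14400 …(+2); best=1720 via (B,hash)
  {ABD}: card=1500; try (A,nl_idx)→4300, (B,hash)→4620, (A,merge)→5800, (A,hash)→6600, (B,nl_idx)→14000, (D,hash)→15120 …(+5); best=4300 via (A,nl_idx)

4300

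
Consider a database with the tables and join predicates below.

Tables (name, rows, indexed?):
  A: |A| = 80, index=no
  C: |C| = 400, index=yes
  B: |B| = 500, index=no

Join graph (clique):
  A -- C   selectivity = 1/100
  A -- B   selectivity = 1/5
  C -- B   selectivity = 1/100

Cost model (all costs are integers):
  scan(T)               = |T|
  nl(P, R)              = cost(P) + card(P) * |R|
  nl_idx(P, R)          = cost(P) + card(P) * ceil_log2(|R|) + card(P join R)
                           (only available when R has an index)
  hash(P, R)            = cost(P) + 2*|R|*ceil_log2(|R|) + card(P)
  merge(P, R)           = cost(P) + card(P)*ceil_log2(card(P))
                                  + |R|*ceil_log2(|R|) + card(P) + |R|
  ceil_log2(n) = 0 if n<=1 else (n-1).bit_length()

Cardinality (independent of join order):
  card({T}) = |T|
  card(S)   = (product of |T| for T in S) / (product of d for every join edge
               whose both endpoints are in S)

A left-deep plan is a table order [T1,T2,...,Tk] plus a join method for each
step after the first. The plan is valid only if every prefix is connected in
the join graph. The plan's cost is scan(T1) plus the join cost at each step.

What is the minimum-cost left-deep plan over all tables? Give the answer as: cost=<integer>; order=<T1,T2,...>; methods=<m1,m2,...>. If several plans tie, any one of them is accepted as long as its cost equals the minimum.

cost=9320; order=A,C,B; methods=nl_idx,merge

Selinger DP (subsets sized 1..n):
  {A}: scan cost=80, card=80
  {C}: scan cost=400, card=400
  {B}: scan cost=500, card=500
  {AC}: card=320; try (C,nl_idx)→1120, (A,hash)→1920, (C,merge)→4720, (A,merge)→5040, (C,hash)→7360, (C,nl)→32080 …(+1); best=1120 via (C,nl_idx)
  {AB}: card=8000; try (A,hash)→2120, (B,merge)→5720, (A,merge)→6140, (B,hash)→9160, (B,nl)→40080, (A,nl)→40500; best=2120 via (A,hash)
  {BC}: card=2000; try (C,nl_idx)→7000, (C,hash)→8200, (B,merge)→9400, (C,merge)→9500, (B,hash)→9800, (B,nl)→200400 …(+1); best=7000 via (C,nl_idx)
  {ABC}: card=320; try (B,merge)→9320, (A,hash)→10120, (B,hash)→10440, (C,hash)→17320, (A,merge)→31640, (C,nl_idx)→74440 …(+4); best=9320 via (B,merge)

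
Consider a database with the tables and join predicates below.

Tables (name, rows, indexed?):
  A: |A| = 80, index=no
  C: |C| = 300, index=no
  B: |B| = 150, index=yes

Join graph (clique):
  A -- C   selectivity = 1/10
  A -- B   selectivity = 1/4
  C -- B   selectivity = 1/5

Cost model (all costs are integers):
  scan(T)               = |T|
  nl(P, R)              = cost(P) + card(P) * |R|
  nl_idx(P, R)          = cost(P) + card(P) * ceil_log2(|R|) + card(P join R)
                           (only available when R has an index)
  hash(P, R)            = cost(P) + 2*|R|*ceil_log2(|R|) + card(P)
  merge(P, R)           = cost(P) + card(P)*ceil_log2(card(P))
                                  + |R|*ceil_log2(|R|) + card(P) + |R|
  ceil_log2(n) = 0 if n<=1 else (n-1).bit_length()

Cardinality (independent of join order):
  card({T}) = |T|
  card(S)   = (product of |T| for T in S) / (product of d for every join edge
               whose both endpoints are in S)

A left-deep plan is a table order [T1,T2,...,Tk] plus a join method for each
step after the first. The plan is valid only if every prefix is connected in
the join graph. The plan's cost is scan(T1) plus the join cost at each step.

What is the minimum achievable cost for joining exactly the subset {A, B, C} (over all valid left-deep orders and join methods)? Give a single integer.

Selinger DP over subsets of {A,B,C}:
  {A}: scan cost=80, card=80
  {C}: scan cost=300, card=300
  {B}: scan cost=150, card=150
  {AC}: card=2400; try (A,hash)→1720, (C,merge)→3720, (A,merge)→3940, (C,hash)→5560, (C,nl)→24080, (A,nl)→24300; best=1720 via (A,hash)
  {AB}: card=3000; try (A,hash)→1420, (B,merge)→2070, (A,merge)→2140, (B,hash)→2560, (B,nl_idx)→3720, (B,nl)→12080 …(+1); best=1420 via (A,hash)
  {BC}: card=9000; try (B,hash)→3000, (C,merge)→4500, (B,merge)→4650, (C,hash)→5700, (B,nl_idx)→11700, (C,nl)→45150 …(+1); best=3000 via (B,hash)
  {ABC}: card=18000; try (B,hash)→6520, (C,hash)→9820, (A,hash)→13120, (B,merge)→34270, (B,nl_idx)→38920, (C,merge)→43420 …(+4); best=6520 via (B,hash)

6520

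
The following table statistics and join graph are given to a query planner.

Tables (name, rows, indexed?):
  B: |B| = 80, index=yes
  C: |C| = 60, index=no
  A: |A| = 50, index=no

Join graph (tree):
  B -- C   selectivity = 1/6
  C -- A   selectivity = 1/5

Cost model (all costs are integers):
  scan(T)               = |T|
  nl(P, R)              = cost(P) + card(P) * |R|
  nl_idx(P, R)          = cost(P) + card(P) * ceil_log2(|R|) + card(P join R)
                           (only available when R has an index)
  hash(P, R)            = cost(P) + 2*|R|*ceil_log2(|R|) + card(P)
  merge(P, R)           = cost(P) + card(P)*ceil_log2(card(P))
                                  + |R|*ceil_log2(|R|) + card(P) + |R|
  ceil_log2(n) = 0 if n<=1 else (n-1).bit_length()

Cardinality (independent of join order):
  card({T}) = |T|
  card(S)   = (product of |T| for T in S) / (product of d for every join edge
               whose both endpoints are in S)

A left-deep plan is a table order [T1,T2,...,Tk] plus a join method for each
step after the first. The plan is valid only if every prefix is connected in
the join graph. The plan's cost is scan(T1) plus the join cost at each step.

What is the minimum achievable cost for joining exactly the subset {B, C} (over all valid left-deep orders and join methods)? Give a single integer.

Selinger DP over subsets of {B,C}:
  {B}: scan cost=80, card=80
  {C}: scan cost=60, card=60
  {BC}: card=800; try (C,hash)→880, (B,merge)→1120, (C,merge)→1140, (B,hash)→1240, (B,nl_idx)→1280, (B,nl)→4860 …(+1); best=880 via (C,hash)

880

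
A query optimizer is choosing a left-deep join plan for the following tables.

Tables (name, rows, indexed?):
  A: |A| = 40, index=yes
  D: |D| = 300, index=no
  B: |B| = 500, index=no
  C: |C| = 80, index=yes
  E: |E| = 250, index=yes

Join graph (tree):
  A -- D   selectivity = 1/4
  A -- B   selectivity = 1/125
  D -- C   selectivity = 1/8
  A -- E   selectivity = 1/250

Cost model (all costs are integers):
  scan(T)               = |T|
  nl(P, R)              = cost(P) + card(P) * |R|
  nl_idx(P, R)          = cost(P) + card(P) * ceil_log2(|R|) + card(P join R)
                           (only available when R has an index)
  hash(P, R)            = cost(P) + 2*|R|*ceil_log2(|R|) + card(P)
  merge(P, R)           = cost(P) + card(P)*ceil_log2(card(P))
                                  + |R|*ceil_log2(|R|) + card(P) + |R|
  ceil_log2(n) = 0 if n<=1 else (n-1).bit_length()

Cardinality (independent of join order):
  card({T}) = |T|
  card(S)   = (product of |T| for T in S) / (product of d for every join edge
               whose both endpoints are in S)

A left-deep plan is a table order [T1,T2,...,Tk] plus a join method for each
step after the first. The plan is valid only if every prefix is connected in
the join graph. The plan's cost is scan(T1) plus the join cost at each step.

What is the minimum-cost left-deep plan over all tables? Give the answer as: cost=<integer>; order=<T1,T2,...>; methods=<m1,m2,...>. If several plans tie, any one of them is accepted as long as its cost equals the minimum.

cost=20480; order=B,A,E,D,C; methods=hash,nl_idx,merge,hash

Selinger DP (subsets sized 1..n):
  {A}: scan cost=40, card=40
  {D}: scan cost=300, card=300
  {B}: scan cost=500, card=500
  {C}: scan cost=80, card=80
  {E}: scan cost=250, card=250
  {AD}: card=3000; try (A,hash)→1080, (D,merge)→3320, (A,merge)→3580, (A,nl_idx)→5100, (D,hash)→5480, (D,nl)→12040 …(+1); best=1080 via (A,hash)
  {AB}: card=160; try (A,hash)→1480, (A,nl_idx)→3660, (B,merge)→5320, (A,merge)→5780, (B,hash)→9080, (B,nl)→20040 …(+1); best=1480 via (A,hash)
  {AE}: card=40; try (E,nl_idx)→400, (A,hash)→980, (A,nl_idx)→1790, (E,merge)→2570, (A,merge)→2780, (E,hash)→4080 …(+2); best=400 via (E,nl_idx)
  {CD}: card=3000; try (C,hash)→1720, (D,merge)→3720, (C,merge)→3940, (C,nl_idx)→5400, (D,hash)→5560, (D,nl)→24080 …(+1); best=1720 via (C,hash)
  {ABD}: card=12000; try (D,merge)→5920, (D,hash)→7040, (B,hash)→13080, (B,merge)→45080, (D,nl)→49480, (B,nl)→1501080; best=5920 via (D,merge)
  {ACD}: card=30000; try (C,hash)→5200, (A,hash)→5200, (C,merge)→40720, (A,merge)→41000, (A,nl_idx)→49720, (C,nl_idx)→52080 …(+2); best=5200 via (C,hash)
  {ADE}: card=3000; try (D,merge)→3680, (D,hash)→5840, (E,hash)→8080, (D,nl)→12400, (E,nl_idx)→28080, (E,merge)→42330 …(+1); best=3680 via (D,merge)
  {ABE}: card=160; try (E,nl_idx)→2920, (E,merge)→5170, (E,hash)→5640, (B,merge)→5680, (B,hash)→9440, (B,nl)→20400 …(+1); best=2920 via (E,nl_idx)
  {ABCD}: card=120000; try (C,hash)→19040, (B,hash)→44200, (C,merge)→186560, (C,nl_idx)→209920, (B,merge)→490200, (C,nl)→965920 …(+1); best=19040 via (C,hash)
  {ABDE}: card=12000; try (D,merge)→7360, (D,hash)→8480, (B,hash)→15680, (E,hash)→21920, (B,merge)→47680, (D,nl)→50920 …(+4); best=7360 via (D,merge)
  {ACDE}: card=30000; try (C,hash)→7800, (E,hash)→39200, (C,merge)→43320, (C,nl_idx)→54680, (C,nl)→243680, (E,nl_idx)→275200 …(+2); best=7800 via (C,hash)
  {ABCDE}: card=120000; try (C,hash)→20480, (B,hash)→46800, (E,hash)→143040, (C,merge)→188000, (C,nl_idx)→211360, (B,merge)→492800 …(+5); best=20480 via (C,hash)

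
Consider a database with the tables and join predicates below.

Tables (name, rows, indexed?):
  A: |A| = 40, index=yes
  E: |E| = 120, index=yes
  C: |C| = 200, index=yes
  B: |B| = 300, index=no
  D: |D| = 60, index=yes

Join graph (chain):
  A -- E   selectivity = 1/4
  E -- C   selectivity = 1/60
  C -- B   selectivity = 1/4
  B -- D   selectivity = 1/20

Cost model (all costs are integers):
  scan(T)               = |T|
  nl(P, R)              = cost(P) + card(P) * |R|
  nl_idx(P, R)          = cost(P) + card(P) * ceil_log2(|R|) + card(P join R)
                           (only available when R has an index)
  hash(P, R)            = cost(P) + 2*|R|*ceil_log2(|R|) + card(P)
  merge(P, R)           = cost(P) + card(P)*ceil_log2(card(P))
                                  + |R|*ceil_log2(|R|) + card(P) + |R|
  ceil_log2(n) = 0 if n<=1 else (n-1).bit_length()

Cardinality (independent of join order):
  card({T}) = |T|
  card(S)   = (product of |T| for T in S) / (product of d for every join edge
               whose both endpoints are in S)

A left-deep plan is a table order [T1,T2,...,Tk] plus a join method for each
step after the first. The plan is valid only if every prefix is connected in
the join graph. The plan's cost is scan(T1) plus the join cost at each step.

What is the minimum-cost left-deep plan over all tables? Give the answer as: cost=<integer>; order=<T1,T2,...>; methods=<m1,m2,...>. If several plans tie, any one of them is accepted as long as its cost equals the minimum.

Selinger DP (subsets sized 1..n):
  {A}: scan cost=40, card=40
  {E}: scan cost=120, card=120
  {C}: scan cost=200, card=200
  {B}: scan cost=300, card=300
  {D}: scan cost=60, card=60
  {AE}: card=1200; try (A,hash)→720, (E,merge)→1280, (A,merge)→1360, (E,nl_idx)→1520, (E,hash)→1760, (A,nl_idx)→2040 …(+2); best=720 via (A,hash)
  {CE}: card=400; try (C,nl_idx)→1480, (E,nl_idx)→2000, (E,hash)→2080, (C,merge)→2880, (E,merge)→2960, (C,hash)→3440 …(+2); best=1480 via (C,nl_idx)
  {BC}: card=15000; try (C,hash)→3800, (B,merge)→5000, (C,merge)→5100, (B,hash)→5800, (C,nl_idx)→17700, (B,nl)→60200 …(+1); best=3800 via (C,hash)
  {BD}: card=900; try (D,hash)→1320, (D,nl_idx)→3000, (B,merge)→3480, (D,merge)→3720, (B,hash)→5520, (B,nl)→18060 …(+1); best=1320 via (D,hash)
  {ACE}: card=4000; try (A,hash)→2360, (C,hash)→5120, (A,merge)→5760, (A,nl_idx)→7880, (C,nl_idx)→14320, (C,merge)→16920 …(+2); best=2360 via (A,hash)
  {BCE}: card=30000; try (B,hash)→7280, (B,merge)→8480, (E,hash)→20480, (B,nl)→121480, (E,nl_idx)→138800, (E,merge)→229760 …(+1); best=7280 via (B,hash)
  {BCD}: card=45000; try (C,hash)→5420, (C,merge)→13020, (D,hash)→19520, (C,nl_idx)→53520, (D,nl_idx)→138800, (C,nl)→181320 …(+2); best=5420 via (C,hash)
  {ABCE}: card=300000; try (B,hash)→11760, (A,hash)→37760, (B,merge)→57360, (A,nl_idx)→487280, (A,merge)→487560, (B,nl)→1202360 …(+1); best=11760 via (B,hash)
  {BCDE}: card=90000; try (D,hash)→38000, (E,hash)→52100, (D,nl_idx)→277280, (E,nl_idx)→410420, (D,merge)→487700, (E,merge)→771380 …(+2); best=38000 via (D,hash)
  {ABCDE}: card=900000; try (A,hash)→128480, (D,hash)→312480, (A,nl_idx)→1478000, (A,merge)→1658280, (D,nl_idx)→2711760, (A,nl)→3638000 …(+2); best=128480 via (A,hash)

cost=128480; order=E,C,B,D,A; methods=nl_idx,hash,hash,hash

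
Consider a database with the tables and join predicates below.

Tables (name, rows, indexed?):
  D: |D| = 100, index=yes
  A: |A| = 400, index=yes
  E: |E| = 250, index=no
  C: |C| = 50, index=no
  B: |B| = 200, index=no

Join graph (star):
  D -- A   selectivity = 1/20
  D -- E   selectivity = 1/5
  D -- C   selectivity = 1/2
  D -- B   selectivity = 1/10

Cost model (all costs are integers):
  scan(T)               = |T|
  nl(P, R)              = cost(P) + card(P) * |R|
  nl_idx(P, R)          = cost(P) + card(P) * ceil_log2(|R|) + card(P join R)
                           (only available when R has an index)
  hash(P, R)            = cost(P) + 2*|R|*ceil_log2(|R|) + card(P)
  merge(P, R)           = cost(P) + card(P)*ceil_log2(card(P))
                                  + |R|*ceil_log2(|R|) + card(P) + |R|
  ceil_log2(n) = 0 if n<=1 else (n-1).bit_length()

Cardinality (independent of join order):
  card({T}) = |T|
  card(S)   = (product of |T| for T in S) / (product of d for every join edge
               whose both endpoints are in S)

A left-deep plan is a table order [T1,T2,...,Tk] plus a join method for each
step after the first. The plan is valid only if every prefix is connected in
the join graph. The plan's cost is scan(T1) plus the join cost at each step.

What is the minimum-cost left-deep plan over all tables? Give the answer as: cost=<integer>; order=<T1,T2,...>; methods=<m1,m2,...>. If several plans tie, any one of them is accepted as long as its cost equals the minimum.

cost=1052000; order=A,D,B,C,E; methods=hash,hash,hash,hash

Selinger DP (subsets sized 1..n):
  {D}: scan cost=100, card=100
  {A}: scan cost=400, card=400
  {E}: scan cost=250, card=250
  {C}: scan cost=50, card=50
  {B}: scan cost=200, card=200
  {AD}: card=2000; try (D,hash)→2200, (A,nl_idx)→3000, (A,merge)→4900, (D,merge)→5200, (D,nl_idx)→5200, (A,hash)→7400 …(+2); best=2200 via (D,hash)
  {DE}: card=5000; try (D,hash)→1900, (E,merge)→3150, (D,merge)→3300, (E,hash)→4200, (D,nl_idx)→7000, (E,nl)→25100 …(+1); best=1900 via (D,hash)
  {CD}: card=2500; try (C,hash)→800, (D,merge)→1200, (C,merge)→1250, (D,hash)→1500, (D,nl_idx)→2900, (D,nl)→5050 …(+1); best=800 via (C,hash)
  {BD}: card=2000; try (D,hash)→1800, (B,merge)→2700, (D,merge)→2800, (B,hash)→3400, (D,nl_idx)→3600, (B,nl)→20100 …(+1); best=1800 via (D,hash)
  {ADE}: card=100000; try (E,hash)→8200, (A,hash)→14100, (E,merge)→28450, (A,merge)→75900, (A,nl_idx)→146900, (E,nl)→502200 …(+1); best=8200 via (E,hash)
  {ACD}: card=50000; try (C,hash)→4800, (A,hash)→10500, (C,merge)→26550, (A,merge)→37300, (A,nl_idx)→73300, (C,nl)→102200 …(+1); best=4800 via (C,hash)
  {ABD}: card=40000; try (B,hash)→7400, (A,hash)→11000, (B,merge)→28000, (A,merge)→29800, (A,nl_idx)→59800, (B,nl)→402200 …(+1); best=7400 via (B,hash)
  {CDE}: card=125000; try (E,hash)→7300, (C,hash)→7500, (E,merge)→35550, (C,merge)→72250, (C,nl)→251900, (E,nl)→625800; best=7300 via (E,hash)
  {BDE}: card=100000; try (E,hash)→7800, (B,hash)→10100, (E,merge)→28050, (B,merge)→73700, (E,nl)→501800, (B,nl)→1001900; best=7800 via (E,hash)
  {BCD}: card=50000; try (C,hash)→4400, (B,hash)→6500, (C,merge)→26150, (B,merge)→35100, (C,nl)→101800, (B,nl)→500800; best=4400 via (C,hash)
  {ACDE}: card=2500000; try (E,hash)→58800, (C,hash)→108800, (A,hash)→139500, (E,merge)→857050, (C,merge)→1808550, (A,merge)→2261300 …(+4); best=58800 via (E,hash)
  {ABDE}: card=2000000; try (E,hash)→51400, (B,hash)→111400, (A,hash)→115000, (E,merge)→689650, (B,merge)→1810000, (A,merge)→1811800 …(+4); best=51400 via (E,hash)
  {ABCD}: card=1000000; try (C,hash)→48000, (B,hash)→58000, (A,hash)→61600, (C,merge)→687750, (B,merge)→856600, (A,merge)→858400 …(+4); best=48000 via (C,hash)
  {BCDE}: card=2500000; try (E,hash)→58400, (C,hash)→108400, (B,hash)→135500, (E,merge)→856650, (C,merge)→1808150, (B,merge)→2259100 …(+3); best=58400 via (E,hash)
  {ABCDE}: card=50000000; try (E,hash)→1052000, (C,hash)→2052000, (B,hash)→2562000, (A,hash)→2565600, (E,merge)→21050250, (C,merge)→44051750 …(+7); best=1052000 via (E,hash)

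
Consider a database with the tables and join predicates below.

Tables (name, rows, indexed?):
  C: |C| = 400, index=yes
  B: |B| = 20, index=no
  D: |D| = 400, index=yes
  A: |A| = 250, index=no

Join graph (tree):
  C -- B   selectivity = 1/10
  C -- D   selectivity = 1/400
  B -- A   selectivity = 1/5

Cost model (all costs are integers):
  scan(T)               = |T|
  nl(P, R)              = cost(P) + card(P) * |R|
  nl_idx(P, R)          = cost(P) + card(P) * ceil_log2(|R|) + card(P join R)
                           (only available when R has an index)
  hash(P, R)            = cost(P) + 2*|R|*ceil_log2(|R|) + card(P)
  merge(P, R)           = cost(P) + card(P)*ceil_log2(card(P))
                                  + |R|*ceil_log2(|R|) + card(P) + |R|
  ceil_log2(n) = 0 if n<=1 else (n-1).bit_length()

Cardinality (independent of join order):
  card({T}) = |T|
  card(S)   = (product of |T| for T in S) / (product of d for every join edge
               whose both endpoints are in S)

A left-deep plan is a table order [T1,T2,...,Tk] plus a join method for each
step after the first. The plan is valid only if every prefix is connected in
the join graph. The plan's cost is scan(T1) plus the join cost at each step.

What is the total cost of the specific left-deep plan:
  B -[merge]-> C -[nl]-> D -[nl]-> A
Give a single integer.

step 1: scan B: cost=20, card=20
step 2: join C via merge
    card(P join C) = 20*400/(10) = 800
    cost = 20 + 20*5 + 400*9 + 20 + 400 = 4140
step 3: join D via nl
    card(P join D) = 800*400/(400) = 800
    cost = 4140 + 800*400 = 324140
step 4: join A via nl
    card(P join A) = 800*250/(5) = 40000
    cost = 324140 + 800*250 = 524140

524140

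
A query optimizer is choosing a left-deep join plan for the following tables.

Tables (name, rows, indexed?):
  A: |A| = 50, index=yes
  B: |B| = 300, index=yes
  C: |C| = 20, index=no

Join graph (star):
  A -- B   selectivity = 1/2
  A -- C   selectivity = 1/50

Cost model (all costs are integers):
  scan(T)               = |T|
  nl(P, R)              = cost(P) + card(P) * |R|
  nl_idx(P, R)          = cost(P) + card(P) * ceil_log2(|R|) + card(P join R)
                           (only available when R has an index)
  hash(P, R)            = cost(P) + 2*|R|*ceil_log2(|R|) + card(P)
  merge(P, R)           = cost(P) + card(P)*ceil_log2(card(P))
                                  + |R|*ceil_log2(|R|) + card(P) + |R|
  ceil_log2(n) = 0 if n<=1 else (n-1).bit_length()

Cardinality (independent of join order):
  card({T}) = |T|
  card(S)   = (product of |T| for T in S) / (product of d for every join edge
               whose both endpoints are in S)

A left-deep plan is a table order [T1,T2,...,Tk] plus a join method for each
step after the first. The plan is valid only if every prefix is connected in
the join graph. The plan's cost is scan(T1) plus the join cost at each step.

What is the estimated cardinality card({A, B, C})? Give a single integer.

3000

Tables in S: A(50), B(300), C(20)
Edges inside S: A-B(d=2), A-C(d=50)
numerator = 50 * 300 * 20 = 300000
denominator = 2 * 50 = 100
card(S) = 300000 / 100 = 3000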